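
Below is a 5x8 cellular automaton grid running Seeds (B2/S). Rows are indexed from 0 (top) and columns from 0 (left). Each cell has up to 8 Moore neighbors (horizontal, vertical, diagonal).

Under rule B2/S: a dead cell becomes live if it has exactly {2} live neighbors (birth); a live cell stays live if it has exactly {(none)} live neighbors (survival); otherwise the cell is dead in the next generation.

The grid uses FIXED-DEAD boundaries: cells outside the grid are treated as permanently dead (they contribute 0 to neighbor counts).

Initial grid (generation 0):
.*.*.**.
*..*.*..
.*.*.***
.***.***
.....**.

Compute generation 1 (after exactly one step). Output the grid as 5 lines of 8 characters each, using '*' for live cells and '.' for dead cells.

Answer: *.......
........
........
*.......
.*.*....

Derivation:
Simulating step by step:
Generation 0 (given above): 20 live cells
Generation 1: 4 live cells
(generation 1 grid is the final answer)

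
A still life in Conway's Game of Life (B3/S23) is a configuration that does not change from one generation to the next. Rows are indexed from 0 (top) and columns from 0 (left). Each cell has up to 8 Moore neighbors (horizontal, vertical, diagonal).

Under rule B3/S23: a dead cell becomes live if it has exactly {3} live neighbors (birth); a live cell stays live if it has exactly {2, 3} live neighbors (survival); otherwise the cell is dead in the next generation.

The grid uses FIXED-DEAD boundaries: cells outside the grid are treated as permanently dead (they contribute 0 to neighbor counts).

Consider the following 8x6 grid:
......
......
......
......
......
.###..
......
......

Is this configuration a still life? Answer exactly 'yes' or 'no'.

Answer: no

Derivation:
Compute generation 1 and compare to generation 0 (given above):
Generation 1:
......
......
......
......
..#...
..#...
..#...
......
Cell (4,2) differs: gen0=0 vs gen1=1 -> NOT a still life.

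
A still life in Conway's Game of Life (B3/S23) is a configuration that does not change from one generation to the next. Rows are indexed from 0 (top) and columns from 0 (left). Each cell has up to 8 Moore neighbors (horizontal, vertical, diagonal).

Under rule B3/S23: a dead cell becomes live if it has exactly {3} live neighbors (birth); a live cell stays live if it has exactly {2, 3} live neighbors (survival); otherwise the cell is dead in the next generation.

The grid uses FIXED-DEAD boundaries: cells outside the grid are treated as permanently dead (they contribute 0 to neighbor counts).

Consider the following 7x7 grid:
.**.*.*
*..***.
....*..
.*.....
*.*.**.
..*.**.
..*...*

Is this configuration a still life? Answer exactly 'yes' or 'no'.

Answer: no

Derivation:
Compute generation 1 and compare to generation 0 (given above):
Generation 1:
.**.*..
.**....
...***.
.*.***.
..*.**.
..*.*.*
...*.*.
Cell (0,6) differs: gen0=1 vs gen1=0 -> NOT a still life.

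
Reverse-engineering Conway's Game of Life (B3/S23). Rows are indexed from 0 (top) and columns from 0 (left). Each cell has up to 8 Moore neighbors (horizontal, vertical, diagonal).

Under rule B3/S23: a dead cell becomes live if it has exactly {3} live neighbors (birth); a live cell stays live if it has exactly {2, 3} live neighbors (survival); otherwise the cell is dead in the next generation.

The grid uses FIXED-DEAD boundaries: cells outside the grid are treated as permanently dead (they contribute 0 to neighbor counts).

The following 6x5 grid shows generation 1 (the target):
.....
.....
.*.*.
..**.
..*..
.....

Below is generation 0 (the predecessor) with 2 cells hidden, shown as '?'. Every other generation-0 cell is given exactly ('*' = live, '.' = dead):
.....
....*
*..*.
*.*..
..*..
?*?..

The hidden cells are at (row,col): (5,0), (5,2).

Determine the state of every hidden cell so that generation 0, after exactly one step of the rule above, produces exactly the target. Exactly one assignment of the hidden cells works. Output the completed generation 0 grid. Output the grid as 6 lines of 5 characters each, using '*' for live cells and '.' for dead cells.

Answer: .....
....*
*..*.
*.*..
..*..
.*...

Derivation:
Hidden generation-0 cells (in order): (5,0), (5,2).
A hidden cell only influences target cells in its own 3x3 neighborhood. Try each of the 2^2 = 4 assignments, step the completed generation 0 forward once under B3/S23, and compare with the target:
  (5,0)=. (5,2)=. -> step reproduces the target at every cell -> ACCEPT
  (5,0)=. (5,2)=* -> step gives (4,3)='*' but target has '.' -> reject
  (5,0)=* (5,2)=. -> step gives (4,0)='*' but target has '.' -> reject
  (5,0)=* (5,2)=* -> step gives (4,0)='*' but target has '.' -> reject
Unique solution: (5,0)=dead, (5,2)=dead.
Check: live-neighbor counts of every cell in the completed generation 0:
00011
11121
13222
14231
24220
11210
Applying B3/S23 to generation 0 with these counts gives:
.....
.....
.*.*.
..**.
..*..
.....
which matches the target exactly.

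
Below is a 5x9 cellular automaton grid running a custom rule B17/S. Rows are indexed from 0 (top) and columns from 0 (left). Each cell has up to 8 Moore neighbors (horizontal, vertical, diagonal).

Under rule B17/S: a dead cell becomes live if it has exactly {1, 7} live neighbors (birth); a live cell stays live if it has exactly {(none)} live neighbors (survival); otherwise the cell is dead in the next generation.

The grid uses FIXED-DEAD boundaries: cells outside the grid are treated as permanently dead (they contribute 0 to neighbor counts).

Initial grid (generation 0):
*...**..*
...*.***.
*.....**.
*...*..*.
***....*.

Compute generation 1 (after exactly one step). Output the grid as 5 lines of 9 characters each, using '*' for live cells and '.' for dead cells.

Answer: .**......
..*......
..*......
.........
....**...

Derivation:
Simulating step by step:
Generation 0 (given above): 18 live cells
Generation 1: 6 live cells
(generation 1 grid is the final answer)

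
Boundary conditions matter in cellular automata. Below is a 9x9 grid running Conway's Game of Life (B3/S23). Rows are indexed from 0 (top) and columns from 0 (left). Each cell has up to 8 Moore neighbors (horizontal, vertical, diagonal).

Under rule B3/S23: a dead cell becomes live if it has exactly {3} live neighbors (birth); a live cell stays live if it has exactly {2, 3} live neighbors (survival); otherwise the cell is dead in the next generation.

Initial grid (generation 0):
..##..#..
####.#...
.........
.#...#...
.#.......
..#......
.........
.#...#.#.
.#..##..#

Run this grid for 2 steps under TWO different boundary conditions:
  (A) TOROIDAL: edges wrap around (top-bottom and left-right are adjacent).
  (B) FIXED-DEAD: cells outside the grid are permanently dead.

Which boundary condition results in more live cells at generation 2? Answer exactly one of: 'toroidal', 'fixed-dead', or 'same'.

Answer: toroidal

Derivation:
Under TOROIDAL boundary, generation 2:
##....#..
...###...
...##....
.#.......
.........
.........
.....#...
##.#..#.#
##.#...##
Population = 20

Under FIXED-DEAD boundary, generation 2:
..###....
..#..#...
...##....
.#.......
.........
.........
.....#...
....#.#..
....#.#..
Population = 13

Comparison: toroidal=20, fixed-dead=13 -> toroidal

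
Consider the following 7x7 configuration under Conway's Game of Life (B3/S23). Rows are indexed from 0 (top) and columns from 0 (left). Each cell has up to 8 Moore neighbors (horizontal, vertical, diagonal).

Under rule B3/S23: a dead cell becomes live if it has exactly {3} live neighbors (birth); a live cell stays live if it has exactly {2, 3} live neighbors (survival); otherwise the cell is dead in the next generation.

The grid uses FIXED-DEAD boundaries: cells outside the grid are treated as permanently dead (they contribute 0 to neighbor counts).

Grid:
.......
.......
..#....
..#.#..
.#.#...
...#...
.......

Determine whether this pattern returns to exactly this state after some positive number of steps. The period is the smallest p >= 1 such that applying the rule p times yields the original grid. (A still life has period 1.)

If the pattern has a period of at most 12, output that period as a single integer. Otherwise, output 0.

Simulating and comparing each generation to the original:
Gen 0 (original, given above): 6 live cells
Gen 1: 6 live cells, differs from original
Gen 2: 6 live cells, MATCHES original -> period = 2

Answer: 2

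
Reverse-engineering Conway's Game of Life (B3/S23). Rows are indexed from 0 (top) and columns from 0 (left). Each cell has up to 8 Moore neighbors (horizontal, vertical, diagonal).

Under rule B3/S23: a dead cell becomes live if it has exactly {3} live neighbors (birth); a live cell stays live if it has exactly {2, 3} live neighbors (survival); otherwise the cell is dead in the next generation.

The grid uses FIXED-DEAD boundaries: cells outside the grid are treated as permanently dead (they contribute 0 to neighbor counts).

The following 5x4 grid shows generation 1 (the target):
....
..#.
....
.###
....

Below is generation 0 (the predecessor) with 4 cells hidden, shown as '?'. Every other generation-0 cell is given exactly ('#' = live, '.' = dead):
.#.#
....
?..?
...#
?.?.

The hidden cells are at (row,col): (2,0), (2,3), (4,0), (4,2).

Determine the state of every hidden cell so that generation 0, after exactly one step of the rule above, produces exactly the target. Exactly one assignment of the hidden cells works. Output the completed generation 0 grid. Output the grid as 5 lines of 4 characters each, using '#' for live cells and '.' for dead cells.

Hidden generation-0 cells (in order): (2,0), (2,3), (4,0), (4,2).
A hidden cell only influences target cells in its own 3x3 neighborhood. Try each of the 2^4 = 16 assignments, step the completed generation 0 forward once under B3/S23, and compare with the target:
  (2,0)=. (2,3)=. (4,0)=. (4,2)=. -> step gives (1,2)='.' but target has '#' -> reject
  (2,0)=. (2,3)=. (4,0)=. (4,2)=# -> step gives (1,2)='.' but target has '#' -> reject
  (2,0)=. (2,3)=. (4,0)=# (4,2)=. -> step gives (1,2)='.' but target has '#' -> reject
  (2,0)=. (2,3)=. (4,0)=# (4,2)=# -> step gives (1,2)='.' but target has '#' -> reject
  (2,0)=. (2,3)=# (4,0)=. (4,2)=. -> step gives (3,1)='.' but target has '#' -> reject
  (2,0)=. (2,3)=# (4,0)=. (4,2)=# -> step gives (3,1)='.' but target has '#' -> reject
  (2,0)=. (2,3)=# (4,0)=# (4,2)=. -> step gives (3,1)='.' but target has '#' -> reject
  (2,0)=. (2,3)=# (4,0)=# (4,2)=# -> step gives (3,1)='.' but target has '#' -> reject
  (2,0)=# (2,3)=. (4,0)=. (4,2)=. -> step gives (1,2)='.' but target has '#' -> reject
  (2,0)=# (2,3)=. (4,0)=. (4,2)=# -> step gives (1,2)='.' but target has '#' -> reject
  (2,0)=# (2,3)=. (4,0)=# (4,2)=. -> step gives (1,2)='.' but target has '#' -> reject
  (2,0)=# (2,3)=. (4,0)=# (4,2)=# -> step gives (1,2)='.' but target has '#' -> reject
  (2,0)=# (2,3)=# (4,0)=. (4,2)=. -> step gives (3,1)='.' but target has '#' -> reject
  (2,0)=# (2,3)=# (4,0)=. (4,2)=# -> step gives (3,1)='.' but target has '#' -> reject
  (2,0)=# (2,3)=# (4,0)=# (4,2)=. -> step gives (3,1)='.' but target has '#' -> reject
  (2,0)=# (2,3)=# (4,0)=# (4,2)=# -> step reproduces the target at every cell -> ACCEPT
Unique solution: (2,0)=live, (2,3)=live, (4,0)=live, (4,2)=live.
Check: live-neighbor counts of every cell in the completed generation 0:
1020
2232
0121
2332
0212
Applying B3/S23 to generation 0 with these counts gives:
....
..#.
....
.###
....
which matches the target exactly.

Answer: .#.#
....
#..#
...#
#.#.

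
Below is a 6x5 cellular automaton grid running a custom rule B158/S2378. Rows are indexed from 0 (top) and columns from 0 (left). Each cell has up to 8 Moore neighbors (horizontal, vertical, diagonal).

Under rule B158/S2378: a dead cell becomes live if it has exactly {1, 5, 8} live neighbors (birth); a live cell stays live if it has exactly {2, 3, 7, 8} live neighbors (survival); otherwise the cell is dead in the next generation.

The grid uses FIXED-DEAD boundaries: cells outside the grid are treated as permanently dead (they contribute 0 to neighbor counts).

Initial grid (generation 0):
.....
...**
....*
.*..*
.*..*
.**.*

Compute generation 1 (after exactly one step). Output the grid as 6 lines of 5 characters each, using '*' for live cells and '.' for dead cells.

Answer: ..*..
..***
**..*
....*
.*..*
.**..

Derivation:
Simulating step by step:
Generation 0 (given above): 10 live cells
Generation 1: 12 live cells
(generation 1 grid is the final answer)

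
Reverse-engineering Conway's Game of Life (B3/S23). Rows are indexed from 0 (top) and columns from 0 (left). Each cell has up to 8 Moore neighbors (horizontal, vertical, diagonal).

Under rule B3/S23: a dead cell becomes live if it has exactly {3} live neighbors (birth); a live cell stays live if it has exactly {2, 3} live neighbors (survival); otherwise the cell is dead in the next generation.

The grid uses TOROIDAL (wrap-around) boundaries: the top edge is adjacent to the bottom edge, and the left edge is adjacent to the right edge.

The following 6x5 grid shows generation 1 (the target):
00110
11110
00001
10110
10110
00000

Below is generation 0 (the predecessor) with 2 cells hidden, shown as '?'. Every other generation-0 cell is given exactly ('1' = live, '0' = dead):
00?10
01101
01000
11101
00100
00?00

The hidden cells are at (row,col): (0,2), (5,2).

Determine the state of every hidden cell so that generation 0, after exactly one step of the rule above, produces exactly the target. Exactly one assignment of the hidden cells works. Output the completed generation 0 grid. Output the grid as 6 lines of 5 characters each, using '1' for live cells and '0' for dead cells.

Answer: 00010
01101
01000
11101
00100
00000

Derivation:
Hidden generation-0 cells (in order): (0,2), (5,2).
A hidden cell only influences target cells in its own 3x3 neighborhood. Try each of the 2^2 = 4 assignments, step the completed generation 0 forward once under B3/S23, and compare with the target:
  (0,2)=0 (5,2)=0 -> step reproduces the target at every cell -> ACCEPT
  (0,2)=0 (5,2)=1 -> step gives (0,1)='1' but target has '0' -> reject
  (0,2)=1 (5,2)=0 -> step gives (0,1)='1' but target has '0' -> reject
  (0,2)=1 (5,2)=1 -> step gives (0,2)='0' but target has '1' -> reject
Unique solution: (0,2)=dead, (5,2)=dead.
Check: live-neighbor counts of every cell in the completed generation 0:
22322
32331
65543
34331
34232
01221
Applying B3/S23 to generation 0 with these counts gives:
00110
11110
00001
10110
10110
00000
which matches the target exactly.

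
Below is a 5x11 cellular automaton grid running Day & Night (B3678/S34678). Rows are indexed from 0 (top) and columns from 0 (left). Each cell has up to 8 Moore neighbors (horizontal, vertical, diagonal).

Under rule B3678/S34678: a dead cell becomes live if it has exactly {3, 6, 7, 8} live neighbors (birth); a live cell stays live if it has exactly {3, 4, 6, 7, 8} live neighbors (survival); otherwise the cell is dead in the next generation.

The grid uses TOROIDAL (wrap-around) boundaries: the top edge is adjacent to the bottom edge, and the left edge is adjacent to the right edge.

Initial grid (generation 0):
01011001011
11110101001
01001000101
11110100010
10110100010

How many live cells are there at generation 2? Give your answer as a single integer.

Simulating step by step:
Generation 0 (given above): 28 live cells
Generation 1: 27 live cells
10100100010
11010010001
11101110001
10010000110
11101010011
Generation 2: 30 live cells
11101110011
11010010010
10101101000
11010011011
10100100011
Population at generation 2: 30

Answer: 30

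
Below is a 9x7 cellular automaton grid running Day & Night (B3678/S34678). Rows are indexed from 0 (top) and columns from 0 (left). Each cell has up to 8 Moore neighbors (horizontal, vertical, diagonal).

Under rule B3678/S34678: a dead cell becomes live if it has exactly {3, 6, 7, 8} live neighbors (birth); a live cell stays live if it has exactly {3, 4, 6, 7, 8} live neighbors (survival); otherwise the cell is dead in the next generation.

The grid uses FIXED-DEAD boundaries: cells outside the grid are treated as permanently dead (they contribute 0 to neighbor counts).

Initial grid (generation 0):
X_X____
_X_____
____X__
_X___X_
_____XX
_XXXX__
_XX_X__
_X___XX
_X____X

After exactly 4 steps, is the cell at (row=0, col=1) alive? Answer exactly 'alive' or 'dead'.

Simulating step by step:
Generation 0 (given above): 20 live cells
Generation 1: 18 live cells
_X_____
_______
_______
____XXX
_X_X_X_
_XXXX__
XX__X__
XX___X_
_____X_
Generation 2: 17 live cells
_______
_______
_____X_
____XX_
___XXXX
_X_XXX_
X___XX_
XX__X__
_______
Generation 3: 15 live cells
_______
_______
____X__
___X___
__XXXXX
__XXXX_
X_X__X_
_____X_
_______
Generation 4: 12 live cells
_______
_______
_______
__XX___
__XXXX_
__XXX__
_X___XX
_______
_______

Cell (0,1) at generation 4: 0 -> dead

Answer: dead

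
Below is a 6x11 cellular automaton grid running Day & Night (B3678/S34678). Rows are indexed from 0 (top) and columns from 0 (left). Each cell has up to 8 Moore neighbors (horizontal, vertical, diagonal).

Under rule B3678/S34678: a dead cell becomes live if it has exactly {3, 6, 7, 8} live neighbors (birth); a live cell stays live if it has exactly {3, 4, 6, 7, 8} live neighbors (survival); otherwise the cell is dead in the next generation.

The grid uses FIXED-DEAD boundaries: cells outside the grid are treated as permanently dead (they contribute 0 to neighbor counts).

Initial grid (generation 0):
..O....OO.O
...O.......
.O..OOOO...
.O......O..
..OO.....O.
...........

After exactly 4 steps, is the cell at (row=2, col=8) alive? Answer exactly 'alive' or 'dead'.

Simulating step by step:
Generation 0 (given above): 15 live cells
Generation 1: 10 live cells
...........
..O.OO..O..
..O........
...OOOOO...
...........
...........
Generation 2: 5 live cells
...........
...O.......
.......O...
...........
....OOO....
...........
Generation 3: 3 live cells
...........
...........
...........
.....OO....
...........
.....O.....
Generation 4: 2 live cells
...........
...........
...........
...........
.....OO....
...........

Cell (2,8) at generation 4: 0 -> dead

Answer: dead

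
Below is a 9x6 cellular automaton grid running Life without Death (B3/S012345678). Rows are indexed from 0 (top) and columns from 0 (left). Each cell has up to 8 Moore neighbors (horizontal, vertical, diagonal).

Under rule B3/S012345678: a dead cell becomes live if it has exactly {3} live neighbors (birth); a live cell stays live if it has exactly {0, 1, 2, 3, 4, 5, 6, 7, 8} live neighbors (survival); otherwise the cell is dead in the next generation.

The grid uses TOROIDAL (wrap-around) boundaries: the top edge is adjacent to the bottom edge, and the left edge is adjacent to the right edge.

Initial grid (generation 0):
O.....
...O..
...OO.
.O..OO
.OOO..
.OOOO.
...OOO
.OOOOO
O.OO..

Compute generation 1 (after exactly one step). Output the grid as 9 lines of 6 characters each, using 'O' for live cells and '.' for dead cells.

Simulating step by step:
Generation 0 (given above): 25 live cells
Generation 1: 35 live cells
(generation 1 grid is the final answer)

Answer: OOOO..
...OO.
..OOOO
OO..OO
.OOO.O
OOOOOO
...OOO
.OOOOO
O.OO..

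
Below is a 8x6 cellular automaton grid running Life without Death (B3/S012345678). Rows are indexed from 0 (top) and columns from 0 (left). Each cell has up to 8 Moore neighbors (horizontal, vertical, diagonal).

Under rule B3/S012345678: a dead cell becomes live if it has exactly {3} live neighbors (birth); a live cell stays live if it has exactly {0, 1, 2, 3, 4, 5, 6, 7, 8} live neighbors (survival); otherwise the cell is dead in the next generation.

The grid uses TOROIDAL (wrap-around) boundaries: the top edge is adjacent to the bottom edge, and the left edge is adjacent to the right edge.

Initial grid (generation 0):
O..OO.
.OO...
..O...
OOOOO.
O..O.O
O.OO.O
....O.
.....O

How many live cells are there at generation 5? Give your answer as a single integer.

Simulating step by step:
Generation 0 (given above): 20 live cells
Generation 1: 28 live cells
OOOOOO
.OO...
O.O...
OOOOO.
O..O.O
OOOO.O
O..OO.
...O.O
Generation 2: 30 live cells
OOOOOO
.OO.O.
O.O..O
OOOOO.
O..O.O
OOOO.O
O..OO.
...O.O
Generation 3: 30 live cells
OOOOOO
.OO.O.
O.O..O
OOOOO.
O..O.O
OOOO.O
O..OO.
...O.O
Generation 4: 30 live cells
OOOOOO
.OO.O.
O.O..O
OOOOO.
O..O.O
OOOO.O
O..OO.
...O.O
Generation 5: 30 live cells
OOOOOO
.OO.O.
O.O..O
OOOOO.
O..O.O
OOOO.O
O..OO.
...O.O
Population at generation 5: 30

Answer: 30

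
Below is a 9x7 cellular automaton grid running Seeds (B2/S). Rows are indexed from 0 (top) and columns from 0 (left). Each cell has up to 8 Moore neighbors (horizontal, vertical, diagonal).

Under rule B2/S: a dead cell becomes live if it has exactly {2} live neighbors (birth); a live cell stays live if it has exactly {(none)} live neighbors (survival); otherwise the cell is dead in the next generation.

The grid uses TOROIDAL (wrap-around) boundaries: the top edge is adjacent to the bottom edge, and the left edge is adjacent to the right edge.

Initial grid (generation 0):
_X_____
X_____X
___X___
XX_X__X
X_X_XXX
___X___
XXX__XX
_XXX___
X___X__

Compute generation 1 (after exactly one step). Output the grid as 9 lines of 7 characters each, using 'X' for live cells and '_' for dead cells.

Answer: _____X_
_XX____
____XX_
_______
_______
_______
_______
_______
_______

Derivation:
Simulating step by step:
Generation 0 (given above): 24 live cells
Generation 1: 5 live cells
(generation 1 grid is the final answer)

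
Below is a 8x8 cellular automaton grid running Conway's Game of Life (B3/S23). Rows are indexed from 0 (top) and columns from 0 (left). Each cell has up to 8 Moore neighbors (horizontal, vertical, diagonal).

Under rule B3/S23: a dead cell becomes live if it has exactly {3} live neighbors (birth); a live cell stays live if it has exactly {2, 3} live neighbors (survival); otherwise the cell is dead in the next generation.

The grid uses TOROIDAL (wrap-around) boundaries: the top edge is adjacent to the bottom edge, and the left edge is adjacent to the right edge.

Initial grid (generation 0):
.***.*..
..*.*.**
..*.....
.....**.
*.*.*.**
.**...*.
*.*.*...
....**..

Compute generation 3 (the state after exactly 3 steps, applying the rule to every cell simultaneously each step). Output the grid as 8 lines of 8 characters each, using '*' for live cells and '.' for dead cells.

Answer: .*....*.
..*...**
........
.*......
.*.***..
..*.....
.*.**...
..**.*..

Derivation:
Simulating step by step:
Generation 0 (given above): 24 live cells
Generation 1: 19 live cells
.**.....
....***.
...*...*
.*.*.**.
*.**....
..*...*.
..*.*...
.....*..
Generation 2: 26 live cells
....*.*.
..*****.
..**...*
**.*..**
...*****
..*.....
...*.*..
.***....
Generation 3: 17 live cells
(generation 3 grid is the final answer)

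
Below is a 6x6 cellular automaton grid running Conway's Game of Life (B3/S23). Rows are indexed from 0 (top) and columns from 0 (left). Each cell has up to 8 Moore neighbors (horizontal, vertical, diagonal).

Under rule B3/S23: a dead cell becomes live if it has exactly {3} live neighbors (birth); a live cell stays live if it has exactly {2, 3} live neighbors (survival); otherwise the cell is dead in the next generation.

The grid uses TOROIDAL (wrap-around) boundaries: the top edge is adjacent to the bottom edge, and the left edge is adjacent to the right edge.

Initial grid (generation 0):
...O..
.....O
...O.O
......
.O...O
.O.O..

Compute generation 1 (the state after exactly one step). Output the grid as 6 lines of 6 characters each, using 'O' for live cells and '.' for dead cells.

Answer: ..O.O.
......
....O.
O...O.
O.O...
O...O.

Derivation:
Simulating step by step:
Generation 0 (given above): 8 live cells
Generation 1: 9 live cells
(generation 1 grid is the final answer)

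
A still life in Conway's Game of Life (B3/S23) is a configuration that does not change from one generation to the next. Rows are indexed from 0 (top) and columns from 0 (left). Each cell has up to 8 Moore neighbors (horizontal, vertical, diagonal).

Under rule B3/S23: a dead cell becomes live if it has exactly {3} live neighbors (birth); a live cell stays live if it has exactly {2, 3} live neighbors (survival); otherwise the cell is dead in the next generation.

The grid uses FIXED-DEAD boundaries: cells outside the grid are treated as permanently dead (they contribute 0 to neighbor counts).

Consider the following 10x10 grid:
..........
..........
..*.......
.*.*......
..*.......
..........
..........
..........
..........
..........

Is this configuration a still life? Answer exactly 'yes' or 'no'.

Compute generation 1 and compare to generation 0 (given above):
Generation 1:
..........
..........
..*.......
.*.*......
..*.......
..........
..........
..........
..........
..........
The grids are IDENTICAL -> still life.

Answer: yes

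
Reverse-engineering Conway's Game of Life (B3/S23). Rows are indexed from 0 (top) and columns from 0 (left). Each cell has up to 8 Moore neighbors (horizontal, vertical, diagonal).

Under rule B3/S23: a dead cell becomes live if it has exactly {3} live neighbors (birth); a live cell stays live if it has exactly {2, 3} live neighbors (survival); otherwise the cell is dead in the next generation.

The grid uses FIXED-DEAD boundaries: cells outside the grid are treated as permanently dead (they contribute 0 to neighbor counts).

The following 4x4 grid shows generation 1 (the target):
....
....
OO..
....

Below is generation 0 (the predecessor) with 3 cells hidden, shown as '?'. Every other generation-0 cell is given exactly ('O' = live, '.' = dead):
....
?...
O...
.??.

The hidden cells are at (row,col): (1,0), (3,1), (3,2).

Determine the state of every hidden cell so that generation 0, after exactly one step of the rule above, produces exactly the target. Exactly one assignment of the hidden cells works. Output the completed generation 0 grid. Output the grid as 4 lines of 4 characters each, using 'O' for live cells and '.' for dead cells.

Answer: ....
O...
O...
.O..

Derivation:
Hidden generation-0 cells (in order): (1,0), (3,1), (3,2).
A hidden cell only influences target cells in its own 3x3 neighborhood. Try each of the 2^3 = 8 assignments, step the completed generation 0 forward once under B3/S23, and compare with the target:
  (1,0)=. (3,1)=. (3,2)=. -> step gives (2,0)='.' but target has 'O' -> reject
  (1,0)=. (3,1)=. (3,2)=O -> step gives (2,0)='.' but target has 'O' -> reject
  (1,0)=. (3,1)=O (3,2)=. -> step gives (2,0)='.' but target has 'O' -> reject
  (1,0)=. (3,1)=O (3,2)=O -> step gives (2,0)='.' but target has 'O' -> reject
  (1,0)=O (3,1)=. (3,2)=. -> step gives (2,0)='.' but target has 'O' -> reject
  (1,0)=O (3,1)=. (3,2)=O -> step gives (2,0)='.' but target has 'O' -> reject
  (1,0)=O (3,1)=O (3,2)=. -> step reproduces the target at every cell -> ACCEPT
  (1,0)=O (3,1)=O (3,2)=O -> step gives (2,1)='.' but target has 'O' -> reject
Unique solution: (1,0)=live, (3,1)=live, (3,2)=dead.
Check: live-neighbor counts of every cell in the completed generation 0:
1100
1200
2310
2110
Applying B3/S23 to generation 0 with these counts gives:
....
....
OO..
....
which matches the target exactly.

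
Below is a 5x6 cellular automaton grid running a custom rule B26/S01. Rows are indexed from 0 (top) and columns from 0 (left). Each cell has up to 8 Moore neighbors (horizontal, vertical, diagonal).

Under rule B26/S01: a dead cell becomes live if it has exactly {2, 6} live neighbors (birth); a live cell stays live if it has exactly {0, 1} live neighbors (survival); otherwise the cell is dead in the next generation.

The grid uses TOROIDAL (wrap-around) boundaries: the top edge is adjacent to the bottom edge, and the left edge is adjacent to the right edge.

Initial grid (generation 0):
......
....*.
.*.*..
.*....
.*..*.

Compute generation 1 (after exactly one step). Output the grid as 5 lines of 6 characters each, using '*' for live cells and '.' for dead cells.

Simulating step by step:
Generation 0 (given above): 6 live cells
Generation 1: 16 live cells
(generation 1 grid is the final answer)

Answer: ...***
..***.
**.**.
...**.
***.*.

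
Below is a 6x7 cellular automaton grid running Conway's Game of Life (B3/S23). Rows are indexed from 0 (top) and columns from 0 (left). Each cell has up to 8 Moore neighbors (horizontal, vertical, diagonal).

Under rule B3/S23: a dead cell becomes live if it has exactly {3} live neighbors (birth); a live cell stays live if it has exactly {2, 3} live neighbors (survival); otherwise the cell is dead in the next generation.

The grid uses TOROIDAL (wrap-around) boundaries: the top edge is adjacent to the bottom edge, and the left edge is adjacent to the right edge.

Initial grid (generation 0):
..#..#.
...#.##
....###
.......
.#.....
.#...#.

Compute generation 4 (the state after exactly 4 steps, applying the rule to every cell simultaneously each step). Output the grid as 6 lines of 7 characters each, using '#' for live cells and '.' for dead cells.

Simulating step by step:
Generation 0 (given above): 11 live cells
Generation 1: 8 live cells
..#..#.
...#...
....#.#
.....#.
.......
.##....
Generation 2: 11 live cells
.###...
...###.
....##.
.....#.
.......
.##....
Generation 3: 8 live cells
.#.....
.....#.
...#..#
....##.
.......
.#.#...
Generation 4: 6 live cells
(generation 4 grid is the final answer)

Answer: ..#....
.......
......#
....##.
....#..
..#....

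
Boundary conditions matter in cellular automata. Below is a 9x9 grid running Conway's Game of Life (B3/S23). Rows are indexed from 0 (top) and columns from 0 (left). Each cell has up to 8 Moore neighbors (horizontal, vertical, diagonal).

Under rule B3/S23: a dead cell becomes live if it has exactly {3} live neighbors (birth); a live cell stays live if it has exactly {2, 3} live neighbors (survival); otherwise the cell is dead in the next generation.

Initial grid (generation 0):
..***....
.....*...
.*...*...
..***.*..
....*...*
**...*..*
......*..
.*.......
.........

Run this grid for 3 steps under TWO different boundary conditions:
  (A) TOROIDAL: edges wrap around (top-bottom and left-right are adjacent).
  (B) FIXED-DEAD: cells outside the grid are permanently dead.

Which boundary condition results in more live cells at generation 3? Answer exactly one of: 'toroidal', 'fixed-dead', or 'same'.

Under TOROIDAL boundary, generation 3:
...***...
.....**..
.........
.**.*....
.***....*
*.**.....
.*.....**
.**......
..**.....
Population = 22

Under FIXED-DEAD boundary, generation 3:
...***...
..**..*..
.......*.
.**.*..*.
.***..**.
..**..*..
.........
.........
.........
Population = 19

Comparison: toroidal=22, fixed-dead=19 -> toroidal

Answer: toroidal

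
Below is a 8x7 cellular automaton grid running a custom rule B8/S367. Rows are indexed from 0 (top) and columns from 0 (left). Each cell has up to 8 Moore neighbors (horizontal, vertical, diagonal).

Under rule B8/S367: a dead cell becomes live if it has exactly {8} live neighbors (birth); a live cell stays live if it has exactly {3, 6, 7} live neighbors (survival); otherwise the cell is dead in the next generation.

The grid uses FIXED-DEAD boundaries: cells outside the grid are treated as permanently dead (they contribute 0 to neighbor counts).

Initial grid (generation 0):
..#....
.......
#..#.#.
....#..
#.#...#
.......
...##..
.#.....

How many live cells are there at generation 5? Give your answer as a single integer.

Answer: 0

Derivation:
Simulating step by step:
Generation 0 (given above): 11 live cells
Generation 1: 0 live cells
.......
.......
.......
.......
.......
.......
.......
.......
Generation 2: 0 live cells
.......
.......
.......
.......
.......
.......
.......
.......
Generation 3: 0 live cells
.......
.......
.......
.......
.......
.......
.......
.......
Generation 4: 0 live cells
.......
.......
.......
.......
.......
.......
.......
.......
Generation 5: 0 live cells
.......
.......
.......
.......
.......
.......
.......
.......
Population at generation 5: 0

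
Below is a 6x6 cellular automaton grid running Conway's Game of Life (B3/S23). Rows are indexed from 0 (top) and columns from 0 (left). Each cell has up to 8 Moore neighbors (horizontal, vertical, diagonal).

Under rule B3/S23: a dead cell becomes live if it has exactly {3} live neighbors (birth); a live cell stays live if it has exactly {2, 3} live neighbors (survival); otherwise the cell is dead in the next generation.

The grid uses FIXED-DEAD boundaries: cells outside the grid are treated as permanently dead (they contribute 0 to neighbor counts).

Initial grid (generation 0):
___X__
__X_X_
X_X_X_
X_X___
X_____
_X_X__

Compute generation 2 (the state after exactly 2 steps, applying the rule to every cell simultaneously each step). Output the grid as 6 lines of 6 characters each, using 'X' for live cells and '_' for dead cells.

Simulating step by step:
Generation 0 (given above): 11 live cells
Generation 1: 9 live cells
___X__
_XX_X_
__X___
X__X__
X_X___
______
Generation 2: 8 live cells
(generation 2 grid is the final answer)

Answer: __XX__
_XX___
__X___
__XX__
_X____
______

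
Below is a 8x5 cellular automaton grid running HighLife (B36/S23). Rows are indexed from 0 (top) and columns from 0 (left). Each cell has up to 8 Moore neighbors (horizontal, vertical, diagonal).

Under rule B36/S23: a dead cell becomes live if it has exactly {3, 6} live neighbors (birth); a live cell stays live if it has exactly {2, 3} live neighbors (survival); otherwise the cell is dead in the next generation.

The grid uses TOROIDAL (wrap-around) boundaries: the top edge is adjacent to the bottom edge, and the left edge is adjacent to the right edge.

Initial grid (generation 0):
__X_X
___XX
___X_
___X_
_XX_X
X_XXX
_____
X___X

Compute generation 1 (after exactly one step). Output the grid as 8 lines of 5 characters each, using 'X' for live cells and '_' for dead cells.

Simulating step by step:
Generation 0 (given above): 15 live cells
Generation 1: 15 live cells
(generation 1 grid is the final answer)

Answer: _____
__X_X
__XX_
___XX
_X_X_
X_X_X
_X___
X__XX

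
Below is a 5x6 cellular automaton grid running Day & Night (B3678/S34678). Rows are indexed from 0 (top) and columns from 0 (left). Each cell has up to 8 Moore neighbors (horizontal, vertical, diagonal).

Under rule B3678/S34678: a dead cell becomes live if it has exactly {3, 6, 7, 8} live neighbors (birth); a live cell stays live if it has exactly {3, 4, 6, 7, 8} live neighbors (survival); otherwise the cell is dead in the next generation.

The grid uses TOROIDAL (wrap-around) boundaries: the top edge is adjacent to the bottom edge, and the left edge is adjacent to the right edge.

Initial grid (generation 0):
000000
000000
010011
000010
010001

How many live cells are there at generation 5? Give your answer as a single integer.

Answer: 0

Derivation:
Simulating step by step:
Generation 0 (given above): 6 live cells
Generation 1: 1 live cells
000000
000000
000000
000010
000000
Generation 2: 0 live cells
000000
000000
000000
000000
000000
Generation 3: 0 live cells
000000
000000
000000
000000
000000
Generation 4: 0 live cells
000000
000000
000000
000000
000000
Generation 5: 0 live cells
000000
000000
000000
000000
000000
Population at generation 5: 0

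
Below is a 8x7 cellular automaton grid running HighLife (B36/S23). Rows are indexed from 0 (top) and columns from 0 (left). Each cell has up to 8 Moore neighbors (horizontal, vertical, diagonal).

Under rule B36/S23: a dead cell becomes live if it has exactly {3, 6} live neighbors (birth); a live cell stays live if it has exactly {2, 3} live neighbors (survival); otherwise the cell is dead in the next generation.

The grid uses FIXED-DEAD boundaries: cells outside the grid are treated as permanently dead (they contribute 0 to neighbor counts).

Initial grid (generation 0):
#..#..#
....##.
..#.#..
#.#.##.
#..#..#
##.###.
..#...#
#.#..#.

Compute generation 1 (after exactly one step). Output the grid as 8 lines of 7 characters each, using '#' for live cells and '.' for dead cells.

Answer: ....##.
....##.
.#.....
..#.##.
#...#.#
##.####
#.#...#
.#.....

Derivation:
Simulating step by step:
Generation 0 (given above): 24 live cells
Generation 1: 21 live cells
(generation 1 grid is the final answer)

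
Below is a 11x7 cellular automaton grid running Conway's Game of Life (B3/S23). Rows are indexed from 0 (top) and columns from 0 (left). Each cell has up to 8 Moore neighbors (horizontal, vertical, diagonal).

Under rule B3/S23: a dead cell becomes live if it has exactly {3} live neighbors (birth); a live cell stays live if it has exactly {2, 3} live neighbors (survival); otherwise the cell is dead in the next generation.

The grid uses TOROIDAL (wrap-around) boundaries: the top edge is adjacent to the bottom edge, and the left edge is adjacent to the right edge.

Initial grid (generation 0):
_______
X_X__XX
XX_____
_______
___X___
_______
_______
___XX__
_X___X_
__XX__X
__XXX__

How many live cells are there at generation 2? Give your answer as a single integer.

Answer: 16

Derivation:
Simulating step by step:
Generation 0 (given above): 17 live cells
Generation 1: 15 live cells
_XX_XXX
X_____X
XX_____
_______
_______
_______
_______
____X__
_____X_
_X___X_
__X_X__
Generation 2: 16 live cells
_XX_X_X
__X____
XX____X
_______
_______
_______
_______
_______
____XX_
____XX_
X_X_X_X
Population at generation 2: 16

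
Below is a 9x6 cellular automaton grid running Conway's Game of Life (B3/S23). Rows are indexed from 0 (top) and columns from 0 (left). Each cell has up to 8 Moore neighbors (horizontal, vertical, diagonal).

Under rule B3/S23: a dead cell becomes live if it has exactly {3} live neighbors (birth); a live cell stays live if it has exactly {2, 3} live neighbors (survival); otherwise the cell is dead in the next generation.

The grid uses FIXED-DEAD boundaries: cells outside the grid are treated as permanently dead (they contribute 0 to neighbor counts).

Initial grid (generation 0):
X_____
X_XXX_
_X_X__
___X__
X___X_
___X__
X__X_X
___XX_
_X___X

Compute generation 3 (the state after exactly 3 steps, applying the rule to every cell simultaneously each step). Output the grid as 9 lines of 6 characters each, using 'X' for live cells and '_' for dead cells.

Answer: __XXX_
XX_XX_
_XX_X_
______
______
______
______
___X__
___X__

Derivation:
Simulating step by step:
Generation 0 (given above): 18 live cells
Generation 1: 19 live cells
_X_X__
X_XXX_
_X____
__XXX_
___XX_
___X__
__XX__
__XX_X
____X_
Generation 2: 12 live cells
_X_XX_
X__XX_
_X____
__X_X_
______
______
______
__X___
___XX_
Generation 3: 12 live cells
(generation 3 grid is the final answer)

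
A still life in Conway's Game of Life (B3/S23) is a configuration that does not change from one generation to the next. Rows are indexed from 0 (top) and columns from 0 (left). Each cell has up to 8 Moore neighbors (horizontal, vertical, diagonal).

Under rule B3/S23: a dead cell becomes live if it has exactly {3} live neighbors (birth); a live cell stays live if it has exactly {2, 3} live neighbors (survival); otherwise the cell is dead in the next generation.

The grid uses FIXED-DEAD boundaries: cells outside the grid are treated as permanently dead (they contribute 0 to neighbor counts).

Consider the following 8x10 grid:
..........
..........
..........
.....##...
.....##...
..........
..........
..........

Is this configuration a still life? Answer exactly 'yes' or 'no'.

Compute generation 1 and compare to generation 0 (given above):
Generation 1:
..........
..........
..........
.....##...
.....##...
..........
..........
..........
The grids are IDENTICAL -> still life.

Answer: yes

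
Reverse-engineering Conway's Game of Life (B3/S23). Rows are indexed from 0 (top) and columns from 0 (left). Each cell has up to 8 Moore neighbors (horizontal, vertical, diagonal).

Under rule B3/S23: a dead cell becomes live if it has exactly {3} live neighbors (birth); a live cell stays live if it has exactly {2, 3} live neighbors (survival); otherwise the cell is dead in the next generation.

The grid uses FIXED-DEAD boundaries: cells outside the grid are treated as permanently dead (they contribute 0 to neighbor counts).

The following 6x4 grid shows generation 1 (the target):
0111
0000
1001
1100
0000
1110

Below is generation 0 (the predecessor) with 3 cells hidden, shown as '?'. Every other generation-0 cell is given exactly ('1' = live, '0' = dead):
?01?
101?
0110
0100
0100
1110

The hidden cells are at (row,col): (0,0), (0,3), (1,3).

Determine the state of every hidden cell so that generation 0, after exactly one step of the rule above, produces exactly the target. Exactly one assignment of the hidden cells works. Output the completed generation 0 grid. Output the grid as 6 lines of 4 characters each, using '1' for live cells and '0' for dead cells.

Answer: 0011
1011
0110
0100
0100
1110

Derivation:
Hidden generation-0 cells (in order): (0,0), (0,3), (1,3).
A hidden cell only influences target cells in its own 3x3 neighborhood. Try each of the 2^3 = 8 assignments, step the completed generation 0 forward once under B3/S23, and compare with the target:
  (0,0)=0 (0,3)=0 (1,3)=0 -> step gives (0,2)='0' but target has '1' -> reject
  (0,0)=0 (0,3)=0 (1,3)=1 -> step gives (1,3)='1' but target has '0' -> reject
  (0,0)=0 (0,3)=1 (1,3)=0 -> step gives (2,2)='1' but target has '0' -> reject
  (0,0)=0 (0,3)=1 (1,3)=1 -> step reproduces the target at every cell -> ACCEPT
  (0,0)=1 (0,3)=0 (1,3)=0 -> step gives (0,1)='0' but target has '1' -> reject
  (0,0)=1 (0,3)=0 (1,3)=1 -> step gives (0,1)='0' but target has '1' -> reject
  (0,0)=1 (0,3)=1 (1,3)=0 -> step gives (0,1)='0' but target has '1' -> reject
  (0,0)=1 (0,3)=1 (1,3)=1 -> step gives (0,1)='0' but target has '1' -> reject
Unique solution: (0,0)=dead, (0,3)=live, (1,3)=live.
Check: live-neighbor counts of every cell in the completed generation 0:
1333
1554
3443
3341
4441
2321
Applying B3/S23 to generation 0 with these counts gives:
0111
0000
1001
1100
0000
1110
which matches the target exactly.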